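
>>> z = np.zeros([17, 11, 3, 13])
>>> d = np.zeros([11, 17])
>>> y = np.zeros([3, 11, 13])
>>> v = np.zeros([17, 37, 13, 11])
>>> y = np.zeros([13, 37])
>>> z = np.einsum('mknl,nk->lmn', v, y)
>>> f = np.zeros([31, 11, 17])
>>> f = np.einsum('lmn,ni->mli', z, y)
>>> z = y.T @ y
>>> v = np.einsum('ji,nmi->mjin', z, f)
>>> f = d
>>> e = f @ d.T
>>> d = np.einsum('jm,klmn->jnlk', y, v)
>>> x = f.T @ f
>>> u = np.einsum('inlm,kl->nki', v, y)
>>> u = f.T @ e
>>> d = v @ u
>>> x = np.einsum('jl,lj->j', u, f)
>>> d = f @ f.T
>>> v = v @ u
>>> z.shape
(37, 37)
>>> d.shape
(11, 11)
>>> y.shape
(13, 37)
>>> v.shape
(11, 37, 37, 11)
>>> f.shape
(11, 17)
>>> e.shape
(11, 11)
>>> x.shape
(17,)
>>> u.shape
(17, 11)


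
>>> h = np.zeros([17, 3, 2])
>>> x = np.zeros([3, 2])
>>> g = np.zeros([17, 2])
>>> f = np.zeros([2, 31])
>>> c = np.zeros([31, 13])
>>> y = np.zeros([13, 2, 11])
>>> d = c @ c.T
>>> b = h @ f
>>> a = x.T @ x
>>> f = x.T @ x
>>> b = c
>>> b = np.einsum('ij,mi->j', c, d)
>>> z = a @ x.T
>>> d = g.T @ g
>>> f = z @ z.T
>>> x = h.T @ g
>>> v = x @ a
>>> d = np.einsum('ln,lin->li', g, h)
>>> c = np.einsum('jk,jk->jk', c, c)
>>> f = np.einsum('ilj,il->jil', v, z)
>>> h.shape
(17, 3, 2)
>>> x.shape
(2, 3, 2)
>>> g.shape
(17, 2)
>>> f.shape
(2, 2, 3)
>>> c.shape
(31, 13)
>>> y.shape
(13, 2, 11)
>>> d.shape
(17, 3)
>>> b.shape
(13,)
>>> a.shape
(2, 2)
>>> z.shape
(2, 3)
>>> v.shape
(2, 3, 2)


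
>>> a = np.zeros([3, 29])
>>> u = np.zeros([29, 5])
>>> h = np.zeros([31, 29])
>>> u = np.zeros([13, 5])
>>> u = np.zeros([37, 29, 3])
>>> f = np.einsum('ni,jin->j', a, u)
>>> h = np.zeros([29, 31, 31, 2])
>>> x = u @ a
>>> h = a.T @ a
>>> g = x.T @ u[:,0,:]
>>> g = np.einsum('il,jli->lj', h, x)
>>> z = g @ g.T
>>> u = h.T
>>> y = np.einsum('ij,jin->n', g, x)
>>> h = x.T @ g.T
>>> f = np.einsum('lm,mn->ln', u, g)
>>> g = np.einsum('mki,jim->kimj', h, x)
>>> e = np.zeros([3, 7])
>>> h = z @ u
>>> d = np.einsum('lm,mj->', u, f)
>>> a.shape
(3, 29)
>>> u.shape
(29, 29)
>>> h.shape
(29, 29)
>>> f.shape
(29, 37)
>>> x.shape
(37, 29, 29)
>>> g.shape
(29, 29, 29, 37)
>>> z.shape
(29, 29)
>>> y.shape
(29,)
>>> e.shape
(3, 7)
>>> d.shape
()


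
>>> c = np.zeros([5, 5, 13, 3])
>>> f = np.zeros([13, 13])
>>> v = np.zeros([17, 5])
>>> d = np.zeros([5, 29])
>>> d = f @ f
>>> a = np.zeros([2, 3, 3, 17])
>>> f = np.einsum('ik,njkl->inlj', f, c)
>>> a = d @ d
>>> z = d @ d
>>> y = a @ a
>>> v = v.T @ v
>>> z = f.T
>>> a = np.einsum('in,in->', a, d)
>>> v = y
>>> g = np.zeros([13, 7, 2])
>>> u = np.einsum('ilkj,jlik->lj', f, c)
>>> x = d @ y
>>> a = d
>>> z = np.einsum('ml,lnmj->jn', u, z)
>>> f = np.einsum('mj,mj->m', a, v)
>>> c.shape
(5, 5, 13, 3)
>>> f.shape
(13,)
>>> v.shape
(13, 13)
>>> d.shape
(13, 13)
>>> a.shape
(13, 13)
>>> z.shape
(13, 3)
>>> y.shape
(13, 13)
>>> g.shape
(13, 7, 2)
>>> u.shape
(5, 5)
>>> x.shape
(13, 13)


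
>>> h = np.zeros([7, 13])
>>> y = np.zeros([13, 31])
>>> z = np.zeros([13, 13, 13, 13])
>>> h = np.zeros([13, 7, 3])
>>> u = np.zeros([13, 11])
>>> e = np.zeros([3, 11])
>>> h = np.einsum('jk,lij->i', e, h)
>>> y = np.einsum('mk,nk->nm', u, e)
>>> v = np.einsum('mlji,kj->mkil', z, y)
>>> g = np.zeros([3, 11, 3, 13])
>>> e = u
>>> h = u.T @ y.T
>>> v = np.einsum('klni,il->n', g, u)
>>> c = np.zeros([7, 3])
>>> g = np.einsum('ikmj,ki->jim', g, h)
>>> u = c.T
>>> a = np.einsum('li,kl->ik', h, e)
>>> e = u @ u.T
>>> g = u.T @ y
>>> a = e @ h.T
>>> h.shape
(11, 3)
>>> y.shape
(3, 13)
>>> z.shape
(13, 13, 13, 13)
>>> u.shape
(3, 7)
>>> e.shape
(3, 3)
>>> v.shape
(3,)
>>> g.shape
(7, 13)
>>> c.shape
(7, 3)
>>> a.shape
(3, 11)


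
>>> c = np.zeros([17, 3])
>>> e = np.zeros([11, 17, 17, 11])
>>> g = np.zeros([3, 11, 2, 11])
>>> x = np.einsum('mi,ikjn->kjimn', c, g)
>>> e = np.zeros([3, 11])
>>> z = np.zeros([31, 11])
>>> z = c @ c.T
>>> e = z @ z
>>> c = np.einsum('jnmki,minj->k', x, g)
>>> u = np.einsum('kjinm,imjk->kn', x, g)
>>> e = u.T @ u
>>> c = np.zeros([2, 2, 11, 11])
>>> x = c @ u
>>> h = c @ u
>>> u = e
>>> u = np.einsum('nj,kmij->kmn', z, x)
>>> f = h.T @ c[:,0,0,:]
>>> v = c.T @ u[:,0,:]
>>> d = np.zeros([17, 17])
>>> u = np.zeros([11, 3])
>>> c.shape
(2, 2, 11, 11)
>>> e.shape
(17, 17)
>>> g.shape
(3, 11, 2, 11)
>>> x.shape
(2, 2, 11, 17)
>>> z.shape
(17, 17)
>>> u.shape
(11, 3)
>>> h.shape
(2, 2, 11, 17)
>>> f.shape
(17, 11, 2, 11)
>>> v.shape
(11, 11, 2, 17)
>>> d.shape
(17, 17)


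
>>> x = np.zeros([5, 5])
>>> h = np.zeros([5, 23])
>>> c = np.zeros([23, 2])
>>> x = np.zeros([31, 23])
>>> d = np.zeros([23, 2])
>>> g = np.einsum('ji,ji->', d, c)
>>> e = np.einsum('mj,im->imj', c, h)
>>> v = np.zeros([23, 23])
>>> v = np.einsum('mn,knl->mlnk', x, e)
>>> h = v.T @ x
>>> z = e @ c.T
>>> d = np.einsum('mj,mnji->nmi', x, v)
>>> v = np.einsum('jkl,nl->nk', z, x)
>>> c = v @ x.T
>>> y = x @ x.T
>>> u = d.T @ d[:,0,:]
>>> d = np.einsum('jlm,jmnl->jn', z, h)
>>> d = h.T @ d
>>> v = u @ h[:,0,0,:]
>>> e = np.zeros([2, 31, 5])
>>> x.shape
(31, 23)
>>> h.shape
(5, 23, 2, 23)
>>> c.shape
(31, 31)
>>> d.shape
(23, 2, 23, 2)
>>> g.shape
()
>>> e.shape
(2, 31, 5)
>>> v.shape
(5, 31, 23)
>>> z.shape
(5, 23, 23)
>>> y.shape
(31, 31)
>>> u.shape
(5, 31, 5)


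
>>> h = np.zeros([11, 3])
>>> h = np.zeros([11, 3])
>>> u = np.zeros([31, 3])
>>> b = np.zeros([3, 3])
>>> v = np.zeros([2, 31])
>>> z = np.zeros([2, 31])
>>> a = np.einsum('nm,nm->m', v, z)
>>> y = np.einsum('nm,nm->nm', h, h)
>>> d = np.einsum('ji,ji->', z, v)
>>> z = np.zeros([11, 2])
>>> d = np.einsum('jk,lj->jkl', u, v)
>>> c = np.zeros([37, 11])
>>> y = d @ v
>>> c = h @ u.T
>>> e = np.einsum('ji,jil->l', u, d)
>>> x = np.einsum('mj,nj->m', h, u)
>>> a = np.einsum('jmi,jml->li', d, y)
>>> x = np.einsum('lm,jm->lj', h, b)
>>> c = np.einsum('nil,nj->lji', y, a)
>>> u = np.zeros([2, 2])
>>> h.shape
(11, 3)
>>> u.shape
(2, 2)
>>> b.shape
(3, 3)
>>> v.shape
(2, 31)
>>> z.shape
(11, 2)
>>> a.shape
(31, 2)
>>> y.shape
(31, 3, 31)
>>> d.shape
(31, 3, 2)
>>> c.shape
(31, 2, 3)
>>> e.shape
(2,)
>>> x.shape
(11, 3)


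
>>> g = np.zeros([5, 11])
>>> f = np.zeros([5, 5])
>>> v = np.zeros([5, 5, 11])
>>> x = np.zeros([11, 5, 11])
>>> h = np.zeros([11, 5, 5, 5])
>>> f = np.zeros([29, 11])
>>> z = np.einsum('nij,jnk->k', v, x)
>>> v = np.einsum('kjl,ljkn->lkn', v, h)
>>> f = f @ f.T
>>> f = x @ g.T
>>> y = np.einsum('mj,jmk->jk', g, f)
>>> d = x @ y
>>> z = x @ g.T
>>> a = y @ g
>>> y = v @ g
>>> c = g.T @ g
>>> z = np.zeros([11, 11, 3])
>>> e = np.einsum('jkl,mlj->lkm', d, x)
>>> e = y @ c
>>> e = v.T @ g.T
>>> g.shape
(5, 11)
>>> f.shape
(11, 5, 5)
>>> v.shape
(11, 5, 5)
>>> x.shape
(11, 5, 11)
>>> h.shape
(11, 5, 5, 5)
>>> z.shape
(11, 11, 3)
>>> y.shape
(11, 5, 11)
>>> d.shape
(11, 5, 5)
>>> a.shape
(11, 11)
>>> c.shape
(11, 11)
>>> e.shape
(5, 5, 5)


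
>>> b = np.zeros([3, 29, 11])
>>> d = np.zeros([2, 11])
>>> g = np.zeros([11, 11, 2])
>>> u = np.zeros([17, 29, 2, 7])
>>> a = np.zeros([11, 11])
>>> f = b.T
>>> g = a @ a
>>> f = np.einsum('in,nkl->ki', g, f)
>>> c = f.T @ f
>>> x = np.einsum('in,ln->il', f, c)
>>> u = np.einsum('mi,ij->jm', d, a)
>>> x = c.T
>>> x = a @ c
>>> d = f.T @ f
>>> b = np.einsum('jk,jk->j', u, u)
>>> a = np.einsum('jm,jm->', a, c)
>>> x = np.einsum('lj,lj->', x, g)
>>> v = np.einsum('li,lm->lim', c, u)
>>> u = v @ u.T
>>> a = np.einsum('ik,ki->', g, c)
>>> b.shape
(11,)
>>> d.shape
(11, 11)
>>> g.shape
(11, 11)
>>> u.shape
(11, 11, 11)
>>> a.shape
()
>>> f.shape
(29, 11)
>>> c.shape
(11, 11)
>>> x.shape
()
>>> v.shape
(11, 11, 2)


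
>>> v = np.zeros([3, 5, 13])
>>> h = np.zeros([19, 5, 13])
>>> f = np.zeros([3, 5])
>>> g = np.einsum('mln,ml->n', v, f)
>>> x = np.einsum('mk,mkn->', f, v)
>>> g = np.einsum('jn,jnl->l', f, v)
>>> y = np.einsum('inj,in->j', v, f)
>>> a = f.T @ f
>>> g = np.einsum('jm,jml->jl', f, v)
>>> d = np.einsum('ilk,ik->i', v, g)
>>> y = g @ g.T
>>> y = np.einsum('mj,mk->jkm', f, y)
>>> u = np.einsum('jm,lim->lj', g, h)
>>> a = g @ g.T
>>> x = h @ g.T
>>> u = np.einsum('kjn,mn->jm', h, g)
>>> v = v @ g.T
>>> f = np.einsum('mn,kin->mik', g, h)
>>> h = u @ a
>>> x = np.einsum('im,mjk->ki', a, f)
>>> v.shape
(3, 5, 3)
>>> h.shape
(5, 3)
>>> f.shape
(3, 5, 19)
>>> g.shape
(3, 13)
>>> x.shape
(19, 3)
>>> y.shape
(5, 3, 3)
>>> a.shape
(3, 3)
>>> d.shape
(3,)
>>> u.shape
(5, 3)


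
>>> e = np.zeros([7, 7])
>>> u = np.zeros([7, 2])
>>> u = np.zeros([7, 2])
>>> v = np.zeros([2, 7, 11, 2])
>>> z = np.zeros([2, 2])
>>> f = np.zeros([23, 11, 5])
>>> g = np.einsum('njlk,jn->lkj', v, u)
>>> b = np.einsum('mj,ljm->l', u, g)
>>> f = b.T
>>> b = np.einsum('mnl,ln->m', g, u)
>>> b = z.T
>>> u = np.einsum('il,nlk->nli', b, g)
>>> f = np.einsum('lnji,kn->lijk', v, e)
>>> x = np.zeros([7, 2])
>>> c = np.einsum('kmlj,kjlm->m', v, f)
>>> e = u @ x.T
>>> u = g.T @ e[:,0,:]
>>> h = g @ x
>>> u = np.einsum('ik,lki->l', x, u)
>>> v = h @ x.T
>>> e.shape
(11, 2, 7)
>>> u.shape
(7,)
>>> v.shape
(11, 2, 7)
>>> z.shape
(2, 2)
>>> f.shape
(2, 2, 11, 7)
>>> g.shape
(11, 2, 7)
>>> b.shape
(2, 2)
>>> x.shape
(7, 2)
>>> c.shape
(7,)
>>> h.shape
(11, 2, 2)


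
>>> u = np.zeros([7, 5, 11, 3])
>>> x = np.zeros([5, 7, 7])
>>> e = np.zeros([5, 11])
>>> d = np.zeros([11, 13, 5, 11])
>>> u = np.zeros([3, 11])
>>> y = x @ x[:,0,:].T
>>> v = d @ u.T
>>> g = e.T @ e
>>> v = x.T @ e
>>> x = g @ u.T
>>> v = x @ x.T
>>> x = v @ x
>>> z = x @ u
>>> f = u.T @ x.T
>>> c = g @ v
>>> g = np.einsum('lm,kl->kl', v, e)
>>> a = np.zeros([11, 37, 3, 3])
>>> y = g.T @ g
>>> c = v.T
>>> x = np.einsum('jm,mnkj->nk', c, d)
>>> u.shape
(3, 11)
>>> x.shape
(13, 5)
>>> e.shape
(5, 11)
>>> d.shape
(11, 13, 5, 11)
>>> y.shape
(11, 11)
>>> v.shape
(11, 11)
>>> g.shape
(5, 11)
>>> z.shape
(11, 11)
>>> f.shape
(11, 11)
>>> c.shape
(11, 11)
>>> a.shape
(11, 37, 3, 3)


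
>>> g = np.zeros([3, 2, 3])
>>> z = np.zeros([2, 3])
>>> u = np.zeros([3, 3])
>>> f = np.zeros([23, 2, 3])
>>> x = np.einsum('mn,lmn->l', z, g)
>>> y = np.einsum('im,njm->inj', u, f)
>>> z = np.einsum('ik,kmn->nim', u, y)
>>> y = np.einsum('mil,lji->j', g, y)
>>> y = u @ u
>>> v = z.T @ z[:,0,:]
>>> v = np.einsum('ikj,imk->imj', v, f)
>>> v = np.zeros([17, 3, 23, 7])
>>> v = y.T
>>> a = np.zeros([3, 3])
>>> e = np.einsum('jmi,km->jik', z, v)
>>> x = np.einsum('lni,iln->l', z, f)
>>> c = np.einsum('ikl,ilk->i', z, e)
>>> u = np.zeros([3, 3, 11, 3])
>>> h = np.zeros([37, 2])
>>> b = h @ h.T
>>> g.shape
(3, 2, 3)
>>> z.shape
(2, 3, 23)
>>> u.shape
(3, 3, 11, 3)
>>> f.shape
(23, 2, 3)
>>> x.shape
(2,)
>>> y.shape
(3, 3)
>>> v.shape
(3, 3)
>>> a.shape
(3, 3)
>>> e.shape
(2, 23, 3)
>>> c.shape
(2,)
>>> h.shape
(37, 2)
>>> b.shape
(37, 37)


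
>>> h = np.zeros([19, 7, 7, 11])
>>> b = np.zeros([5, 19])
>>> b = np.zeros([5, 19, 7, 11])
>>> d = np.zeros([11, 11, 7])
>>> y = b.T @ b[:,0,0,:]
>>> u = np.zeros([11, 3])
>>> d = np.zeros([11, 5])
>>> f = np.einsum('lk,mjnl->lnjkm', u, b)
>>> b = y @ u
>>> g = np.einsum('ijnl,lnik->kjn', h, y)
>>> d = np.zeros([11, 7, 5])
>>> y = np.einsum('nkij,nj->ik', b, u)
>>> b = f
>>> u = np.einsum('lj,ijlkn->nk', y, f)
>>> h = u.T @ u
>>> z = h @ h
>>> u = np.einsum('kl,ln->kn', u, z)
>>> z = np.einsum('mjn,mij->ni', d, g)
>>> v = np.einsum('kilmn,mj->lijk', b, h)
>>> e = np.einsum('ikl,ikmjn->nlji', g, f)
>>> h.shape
(3, 3)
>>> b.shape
(11, 7, 19, 3, 5)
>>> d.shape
(11, 7, 5)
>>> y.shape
(19, 7)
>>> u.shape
(5, 3)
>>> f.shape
(11, 7, 19, 3, 5)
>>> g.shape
(11, 7, 7)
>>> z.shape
(5, 7)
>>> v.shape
(19, 7, 3, 11)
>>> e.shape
(5, 7, 3, 11)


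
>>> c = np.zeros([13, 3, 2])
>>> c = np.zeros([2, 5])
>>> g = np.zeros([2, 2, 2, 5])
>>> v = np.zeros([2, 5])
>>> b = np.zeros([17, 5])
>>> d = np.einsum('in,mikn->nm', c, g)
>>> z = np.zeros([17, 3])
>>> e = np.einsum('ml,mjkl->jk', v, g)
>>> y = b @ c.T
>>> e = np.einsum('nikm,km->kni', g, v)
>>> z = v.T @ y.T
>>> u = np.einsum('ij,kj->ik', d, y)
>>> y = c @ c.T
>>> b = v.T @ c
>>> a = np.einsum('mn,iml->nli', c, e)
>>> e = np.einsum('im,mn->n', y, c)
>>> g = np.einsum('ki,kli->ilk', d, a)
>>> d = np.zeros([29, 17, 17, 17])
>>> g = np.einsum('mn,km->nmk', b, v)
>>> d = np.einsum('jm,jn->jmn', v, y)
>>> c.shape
(2, 5)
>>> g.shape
(5, 5, 2)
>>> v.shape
(2, 5)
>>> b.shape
(5, 5)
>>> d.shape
(2, 5, 2)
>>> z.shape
(5, 17)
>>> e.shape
(5,)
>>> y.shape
(2, 2)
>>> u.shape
(5, 17)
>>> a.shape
(5, 2, 2)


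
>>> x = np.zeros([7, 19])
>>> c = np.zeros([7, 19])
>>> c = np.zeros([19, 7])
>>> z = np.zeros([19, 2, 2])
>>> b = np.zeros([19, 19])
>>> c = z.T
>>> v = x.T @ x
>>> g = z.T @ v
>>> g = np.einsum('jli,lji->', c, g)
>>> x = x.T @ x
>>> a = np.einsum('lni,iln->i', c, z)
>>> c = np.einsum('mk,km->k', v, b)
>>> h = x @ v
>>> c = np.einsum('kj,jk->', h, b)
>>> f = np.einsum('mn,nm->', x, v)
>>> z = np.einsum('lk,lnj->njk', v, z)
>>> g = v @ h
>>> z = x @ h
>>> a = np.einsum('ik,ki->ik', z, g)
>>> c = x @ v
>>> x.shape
(19, 19)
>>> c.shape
(19, 19)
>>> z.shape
(19, 19)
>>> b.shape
(19, 19)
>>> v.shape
(19, 19)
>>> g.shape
(19, 19)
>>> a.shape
(19, 19)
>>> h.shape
(19, 19)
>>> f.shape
()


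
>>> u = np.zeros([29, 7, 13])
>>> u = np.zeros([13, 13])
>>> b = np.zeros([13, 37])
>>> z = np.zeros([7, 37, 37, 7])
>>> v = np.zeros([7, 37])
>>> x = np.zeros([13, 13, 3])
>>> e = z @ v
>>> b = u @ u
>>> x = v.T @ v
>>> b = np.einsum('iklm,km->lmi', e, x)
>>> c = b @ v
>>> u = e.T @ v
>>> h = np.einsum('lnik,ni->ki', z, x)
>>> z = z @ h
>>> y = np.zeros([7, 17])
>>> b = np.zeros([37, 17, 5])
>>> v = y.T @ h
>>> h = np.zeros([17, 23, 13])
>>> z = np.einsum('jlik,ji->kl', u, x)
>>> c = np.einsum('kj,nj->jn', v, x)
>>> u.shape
(37, 37, 37, 37)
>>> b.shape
(37, 17, 5)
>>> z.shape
(37, 37)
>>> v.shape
(17, 37)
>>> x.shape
(37, 37)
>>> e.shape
(7, 37, 37, 37)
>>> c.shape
(37, 37)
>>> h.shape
(17, 23, 13)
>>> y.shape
(7, 17)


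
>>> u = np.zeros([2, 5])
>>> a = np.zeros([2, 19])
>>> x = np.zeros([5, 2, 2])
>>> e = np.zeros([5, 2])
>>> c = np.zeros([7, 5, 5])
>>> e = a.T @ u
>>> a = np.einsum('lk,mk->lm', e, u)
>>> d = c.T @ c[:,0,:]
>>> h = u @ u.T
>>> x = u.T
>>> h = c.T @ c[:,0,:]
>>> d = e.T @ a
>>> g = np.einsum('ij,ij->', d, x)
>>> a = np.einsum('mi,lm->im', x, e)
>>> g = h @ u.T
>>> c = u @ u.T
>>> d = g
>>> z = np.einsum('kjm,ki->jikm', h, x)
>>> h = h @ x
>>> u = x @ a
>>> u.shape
(5, 5)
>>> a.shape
(2, 5)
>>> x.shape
(5, 2)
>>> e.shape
(19, 5)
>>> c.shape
(2, 2)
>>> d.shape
(5, 5, 2)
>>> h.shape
(5, 5, 2)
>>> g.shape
(5, 5, 2)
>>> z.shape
(5, 2, 5, 5)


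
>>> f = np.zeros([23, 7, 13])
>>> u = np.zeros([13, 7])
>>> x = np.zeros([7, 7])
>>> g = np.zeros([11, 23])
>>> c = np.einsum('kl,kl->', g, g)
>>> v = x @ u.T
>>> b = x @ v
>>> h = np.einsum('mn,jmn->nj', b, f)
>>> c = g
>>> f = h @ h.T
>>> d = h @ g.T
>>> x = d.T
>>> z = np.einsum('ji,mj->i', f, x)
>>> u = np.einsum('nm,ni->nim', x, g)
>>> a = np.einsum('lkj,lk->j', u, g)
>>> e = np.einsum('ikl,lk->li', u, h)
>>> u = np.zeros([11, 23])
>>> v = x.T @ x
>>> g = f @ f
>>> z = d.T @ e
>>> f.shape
(13, 13)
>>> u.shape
(11, 23)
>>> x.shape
(11, 13)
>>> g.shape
(13, 13)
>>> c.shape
(11, 23)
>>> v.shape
(13, 13)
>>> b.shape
(7, 13)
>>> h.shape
(13, 23)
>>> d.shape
(13, 11)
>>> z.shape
(11, 11)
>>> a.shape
(13,)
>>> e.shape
(13, 11)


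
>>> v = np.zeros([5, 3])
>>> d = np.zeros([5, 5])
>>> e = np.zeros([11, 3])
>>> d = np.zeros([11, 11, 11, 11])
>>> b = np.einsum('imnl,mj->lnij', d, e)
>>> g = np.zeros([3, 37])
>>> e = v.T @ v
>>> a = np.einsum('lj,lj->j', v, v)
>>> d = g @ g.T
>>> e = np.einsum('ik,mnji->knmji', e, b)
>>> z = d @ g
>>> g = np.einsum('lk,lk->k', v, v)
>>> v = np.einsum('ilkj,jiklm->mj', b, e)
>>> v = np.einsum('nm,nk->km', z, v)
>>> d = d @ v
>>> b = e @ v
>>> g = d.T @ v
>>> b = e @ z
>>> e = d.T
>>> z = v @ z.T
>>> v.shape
(3, 37)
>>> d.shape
(3, 37)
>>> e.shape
(37, 3)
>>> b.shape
(3, 11, 11, 11, 37)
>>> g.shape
(37, 37)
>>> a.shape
(3,)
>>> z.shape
(3, 3)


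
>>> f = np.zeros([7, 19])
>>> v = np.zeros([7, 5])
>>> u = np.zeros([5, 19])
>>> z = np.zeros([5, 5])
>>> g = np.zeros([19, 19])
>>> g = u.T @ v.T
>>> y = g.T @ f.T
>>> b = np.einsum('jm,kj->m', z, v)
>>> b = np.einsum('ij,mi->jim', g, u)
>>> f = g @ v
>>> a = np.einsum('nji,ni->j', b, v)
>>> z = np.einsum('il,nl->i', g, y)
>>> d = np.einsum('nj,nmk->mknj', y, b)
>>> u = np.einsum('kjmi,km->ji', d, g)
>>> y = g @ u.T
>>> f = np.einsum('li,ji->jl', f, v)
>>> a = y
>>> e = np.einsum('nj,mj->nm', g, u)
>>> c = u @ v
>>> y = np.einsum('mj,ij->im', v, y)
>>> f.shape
(7, 19)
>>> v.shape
(7, 5)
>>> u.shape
(5, 7)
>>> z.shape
(19,)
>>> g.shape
(19, 7)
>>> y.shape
(19, 7)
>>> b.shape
(7, 19, 5)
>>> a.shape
(19, 5)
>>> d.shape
(19, 5, 7, 7)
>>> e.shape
(19, 5)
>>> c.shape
(5, 5)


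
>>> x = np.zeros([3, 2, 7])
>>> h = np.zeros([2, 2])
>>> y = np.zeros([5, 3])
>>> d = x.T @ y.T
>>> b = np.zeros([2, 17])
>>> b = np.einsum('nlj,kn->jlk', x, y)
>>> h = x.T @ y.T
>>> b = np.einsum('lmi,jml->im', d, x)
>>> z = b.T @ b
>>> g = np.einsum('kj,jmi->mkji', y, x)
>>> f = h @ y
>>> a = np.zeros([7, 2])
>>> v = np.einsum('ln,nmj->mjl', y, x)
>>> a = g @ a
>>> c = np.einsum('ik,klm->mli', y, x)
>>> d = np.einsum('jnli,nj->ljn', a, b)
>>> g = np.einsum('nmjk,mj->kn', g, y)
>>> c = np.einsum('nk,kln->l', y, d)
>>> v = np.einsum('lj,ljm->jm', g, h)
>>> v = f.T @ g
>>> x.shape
(3, 2, 7)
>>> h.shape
(7, 2, 5)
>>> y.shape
(5, 3)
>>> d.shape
(3, 2, 5)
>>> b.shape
(5, 2)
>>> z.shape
(2, 2)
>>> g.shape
(7, 2)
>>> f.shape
(7, 2, 3)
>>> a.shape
(2, 5, 3, 2)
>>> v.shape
(3, 2, 2)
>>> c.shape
(2,)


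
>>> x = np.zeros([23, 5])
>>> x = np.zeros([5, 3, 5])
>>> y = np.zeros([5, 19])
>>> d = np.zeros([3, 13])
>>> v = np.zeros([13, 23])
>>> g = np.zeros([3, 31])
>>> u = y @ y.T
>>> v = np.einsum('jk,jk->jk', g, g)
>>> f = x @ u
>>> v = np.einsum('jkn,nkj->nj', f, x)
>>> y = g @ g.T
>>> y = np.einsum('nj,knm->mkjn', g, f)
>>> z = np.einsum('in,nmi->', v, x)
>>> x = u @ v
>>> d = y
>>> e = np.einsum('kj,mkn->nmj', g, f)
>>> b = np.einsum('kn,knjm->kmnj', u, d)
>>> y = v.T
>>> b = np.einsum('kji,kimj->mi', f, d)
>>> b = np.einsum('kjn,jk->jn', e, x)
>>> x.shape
(5, 5)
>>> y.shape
(5, 5)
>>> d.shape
(5, 5, 31, 3)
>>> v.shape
(5, 5)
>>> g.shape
(3, 31)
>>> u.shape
(5, 5)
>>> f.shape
(5, 3, 5)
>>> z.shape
()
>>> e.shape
(5, 5, 31)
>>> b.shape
(5, 31)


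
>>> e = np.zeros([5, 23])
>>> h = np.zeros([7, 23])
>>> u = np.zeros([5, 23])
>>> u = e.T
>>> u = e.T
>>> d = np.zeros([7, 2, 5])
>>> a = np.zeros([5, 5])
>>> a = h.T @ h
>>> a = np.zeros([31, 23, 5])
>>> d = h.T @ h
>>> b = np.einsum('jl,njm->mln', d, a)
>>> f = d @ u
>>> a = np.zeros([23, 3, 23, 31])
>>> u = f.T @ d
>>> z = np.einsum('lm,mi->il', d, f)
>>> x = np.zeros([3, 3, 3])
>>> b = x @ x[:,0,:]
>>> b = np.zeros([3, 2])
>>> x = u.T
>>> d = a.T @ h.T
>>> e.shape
(5, 23)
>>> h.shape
(7, 23)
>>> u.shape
(5, 23)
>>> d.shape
(31, 23, 3, 7)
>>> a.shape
(23, 3, 23, 31)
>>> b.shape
(3, 2)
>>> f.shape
(23, 5)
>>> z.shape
(5, 23)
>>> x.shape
(23, 5)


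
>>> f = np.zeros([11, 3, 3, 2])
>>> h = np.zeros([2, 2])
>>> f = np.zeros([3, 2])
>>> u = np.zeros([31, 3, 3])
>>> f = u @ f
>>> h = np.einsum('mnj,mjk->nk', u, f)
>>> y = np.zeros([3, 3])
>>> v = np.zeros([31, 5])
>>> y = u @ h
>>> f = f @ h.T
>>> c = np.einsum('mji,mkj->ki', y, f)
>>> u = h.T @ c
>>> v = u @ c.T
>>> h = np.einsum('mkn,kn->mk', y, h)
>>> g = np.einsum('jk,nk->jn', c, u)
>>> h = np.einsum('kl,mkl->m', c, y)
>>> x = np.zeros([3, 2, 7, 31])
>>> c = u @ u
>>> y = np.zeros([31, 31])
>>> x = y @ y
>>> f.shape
(31, 3, 3)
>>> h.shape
(31,)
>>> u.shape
(2, 2)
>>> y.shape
(31, 31)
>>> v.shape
(2, 3)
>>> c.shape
(2, 2)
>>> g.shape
(3, 2)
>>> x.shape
(31, 31)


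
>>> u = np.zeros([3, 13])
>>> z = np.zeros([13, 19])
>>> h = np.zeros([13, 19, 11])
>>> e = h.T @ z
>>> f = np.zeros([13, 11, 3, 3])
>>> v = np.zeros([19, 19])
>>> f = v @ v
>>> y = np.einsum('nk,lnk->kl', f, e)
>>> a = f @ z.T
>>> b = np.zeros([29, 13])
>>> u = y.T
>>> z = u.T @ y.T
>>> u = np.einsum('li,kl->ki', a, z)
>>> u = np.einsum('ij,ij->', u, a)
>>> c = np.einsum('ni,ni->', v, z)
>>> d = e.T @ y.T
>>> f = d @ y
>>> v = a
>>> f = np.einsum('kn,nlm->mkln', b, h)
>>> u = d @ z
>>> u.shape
(19, 19, 19)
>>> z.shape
(19, 19)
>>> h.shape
(13, 19, 11)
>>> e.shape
(11, 19, 19)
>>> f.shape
(11, 29, 19, 13)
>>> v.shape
(19, 13)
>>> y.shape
(19, 11)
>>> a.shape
(19, 13)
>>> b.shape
(29, 13)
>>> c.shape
()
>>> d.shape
(19, 19, 19)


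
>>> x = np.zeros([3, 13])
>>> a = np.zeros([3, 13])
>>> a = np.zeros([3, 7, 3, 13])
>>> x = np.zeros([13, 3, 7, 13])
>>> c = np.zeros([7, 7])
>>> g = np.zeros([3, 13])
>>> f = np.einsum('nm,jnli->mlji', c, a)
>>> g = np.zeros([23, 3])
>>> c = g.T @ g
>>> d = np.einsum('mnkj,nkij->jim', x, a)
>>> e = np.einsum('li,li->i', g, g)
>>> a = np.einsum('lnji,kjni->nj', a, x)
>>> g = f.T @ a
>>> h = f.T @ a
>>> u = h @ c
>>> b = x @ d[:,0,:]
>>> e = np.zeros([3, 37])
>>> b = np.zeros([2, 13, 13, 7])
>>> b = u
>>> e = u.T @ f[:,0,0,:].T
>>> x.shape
(13, 3, 7, 13)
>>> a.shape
(7, 3)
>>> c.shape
(3, 3)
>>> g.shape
(13, 3, 3, 3)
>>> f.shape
(7, 3, 3, 13)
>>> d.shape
(13, 3, 13)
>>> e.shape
(3, 3, 3, 7)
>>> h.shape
(13, 3, 3, 3)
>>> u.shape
(13, 3, 3, 3)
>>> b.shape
(13, 3, 3, 3)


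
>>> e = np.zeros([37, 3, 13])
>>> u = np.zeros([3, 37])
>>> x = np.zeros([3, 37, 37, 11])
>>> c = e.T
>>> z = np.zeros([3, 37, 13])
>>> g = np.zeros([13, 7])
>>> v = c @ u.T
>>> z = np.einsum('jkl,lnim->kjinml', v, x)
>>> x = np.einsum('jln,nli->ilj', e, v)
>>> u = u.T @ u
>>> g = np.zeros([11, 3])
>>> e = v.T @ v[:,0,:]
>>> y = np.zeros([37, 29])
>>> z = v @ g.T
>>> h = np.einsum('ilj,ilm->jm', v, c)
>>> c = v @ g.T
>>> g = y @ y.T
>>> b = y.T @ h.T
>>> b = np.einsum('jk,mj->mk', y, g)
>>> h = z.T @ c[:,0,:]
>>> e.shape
(3, 3, 3)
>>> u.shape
(37, 37)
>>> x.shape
(3, 3, 37)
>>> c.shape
(13, 3, 11)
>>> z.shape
(13, 3, 11)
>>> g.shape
(37, 37)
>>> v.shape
(13, 3, 3)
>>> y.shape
(37, 29)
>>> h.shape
(11, 3, 11)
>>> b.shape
(37, 29)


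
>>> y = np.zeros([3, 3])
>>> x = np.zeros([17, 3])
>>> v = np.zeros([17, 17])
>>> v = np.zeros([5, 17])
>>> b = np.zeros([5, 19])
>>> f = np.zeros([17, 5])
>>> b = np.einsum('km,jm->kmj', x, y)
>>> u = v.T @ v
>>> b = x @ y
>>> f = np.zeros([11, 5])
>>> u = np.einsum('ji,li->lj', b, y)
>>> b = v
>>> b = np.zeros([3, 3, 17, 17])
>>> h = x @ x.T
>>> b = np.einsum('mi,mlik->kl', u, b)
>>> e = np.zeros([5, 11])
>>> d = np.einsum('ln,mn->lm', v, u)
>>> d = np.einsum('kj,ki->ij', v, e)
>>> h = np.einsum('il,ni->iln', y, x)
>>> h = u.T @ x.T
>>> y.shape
(3, 3)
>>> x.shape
(17, 3)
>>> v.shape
(5, 17)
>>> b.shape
(17, 3)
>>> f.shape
(11, 5)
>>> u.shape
(3, 17)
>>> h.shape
(17, 17)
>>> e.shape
(5, 11)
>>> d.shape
(11, 17)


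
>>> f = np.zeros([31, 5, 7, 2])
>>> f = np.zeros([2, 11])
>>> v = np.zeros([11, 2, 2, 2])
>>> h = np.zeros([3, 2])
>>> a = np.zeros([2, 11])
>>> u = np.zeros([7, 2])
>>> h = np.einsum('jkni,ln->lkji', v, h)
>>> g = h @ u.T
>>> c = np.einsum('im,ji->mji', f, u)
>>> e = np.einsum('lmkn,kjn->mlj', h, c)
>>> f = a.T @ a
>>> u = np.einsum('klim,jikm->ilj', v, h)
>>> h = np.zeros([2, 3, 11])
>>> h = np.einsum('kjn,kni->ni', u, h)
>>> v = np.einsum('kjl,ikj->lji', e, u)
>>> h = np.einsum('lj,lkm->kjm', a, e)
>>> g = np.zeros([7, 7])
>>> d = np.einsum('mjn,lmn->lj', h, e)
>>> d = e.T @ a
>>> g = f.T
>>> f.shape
(11, 11)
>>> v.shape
(7, 3, 2)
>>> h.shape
(3, 11, 7)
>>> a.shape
(2, 11)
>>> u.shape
(2, 2, 3)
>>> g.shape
(11, 11)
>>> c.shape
(11, 7, 2)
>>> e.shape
(2, 3, 7)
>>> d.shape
(7, 3, 11)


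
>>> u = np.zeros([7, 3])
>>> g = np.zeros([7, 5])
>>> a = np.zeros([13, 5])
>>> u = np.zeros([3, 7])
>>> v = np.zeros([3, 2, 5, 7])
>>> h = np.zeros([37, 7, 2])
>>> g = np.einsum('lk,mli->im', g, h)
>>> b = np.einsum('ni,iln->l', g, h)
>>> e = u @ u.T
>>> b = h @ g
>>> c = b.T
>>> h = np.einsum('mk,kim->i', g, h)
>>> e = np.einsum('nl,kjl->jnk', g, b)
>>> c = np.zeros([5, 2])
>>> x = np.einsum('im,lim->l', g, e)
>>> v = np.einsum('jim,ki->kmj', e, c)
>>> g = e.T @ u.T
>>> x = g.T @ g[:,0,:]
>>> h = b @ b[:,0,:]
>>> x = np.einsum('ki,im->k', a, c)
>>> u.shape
(3, 7)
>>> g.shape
(37, 2, 3)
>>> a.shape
(13, 5)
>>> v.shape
(5, 37, 7)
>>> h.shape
(37, 7, 37)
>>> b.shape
(37, 7, 37)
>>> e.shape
(7, 2, 37)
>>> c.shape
(5, 2)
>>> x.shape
(13,)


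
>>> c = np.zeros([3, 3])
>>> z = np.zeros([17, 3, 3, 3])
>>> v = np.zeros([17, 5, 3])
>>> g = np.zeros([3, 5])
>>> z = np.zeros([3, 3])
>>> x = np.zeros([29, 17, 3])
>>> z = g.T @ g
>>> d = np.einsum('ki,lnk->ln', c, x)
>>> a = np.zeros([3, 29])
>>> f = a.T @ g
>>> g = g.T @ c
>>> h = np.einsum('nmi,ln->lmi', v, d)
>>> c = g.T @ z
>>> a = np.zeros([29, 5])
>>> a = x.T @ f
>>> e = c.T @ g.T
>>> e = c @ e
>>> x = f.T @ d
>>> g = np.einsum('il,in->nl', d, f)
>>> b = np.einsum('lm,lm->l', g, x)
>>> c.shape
(3, 5)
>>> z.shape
(5, 5)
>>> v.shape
(17, 5, 3)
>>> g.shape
(5, 17)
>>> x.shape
(5, 17)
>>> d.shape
(29, 17)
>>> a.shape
(3, 17, 5)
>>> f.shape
(29, 5)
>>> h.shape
(29, 5, 3)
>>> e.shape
(3, 5)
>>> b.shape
(5,)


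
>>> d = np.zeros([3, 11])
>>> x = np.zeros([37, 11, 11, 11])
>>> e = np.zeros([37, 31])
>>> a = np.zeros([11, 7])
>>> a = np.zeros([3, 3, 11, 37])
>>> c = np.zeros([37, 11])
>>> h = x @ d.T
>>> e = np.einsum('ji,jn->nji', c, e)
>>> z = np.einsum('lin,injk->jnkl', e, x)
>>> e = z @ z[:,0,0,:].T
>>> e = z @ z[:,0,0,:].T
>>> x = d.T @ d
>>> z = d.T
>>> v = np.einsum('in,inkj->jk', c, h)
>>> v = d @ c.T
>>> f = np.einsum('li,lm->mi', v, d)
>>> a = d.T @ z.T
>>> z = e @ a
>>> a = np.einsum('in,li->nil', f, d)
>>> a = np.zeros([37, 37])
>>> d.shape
(3, 11)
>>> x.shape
(11, 11)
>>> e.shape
(11, 11, 11, 11)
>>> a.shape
(37, 37)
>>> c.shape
(37, 11)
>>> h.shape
(37, 11, 11, 3)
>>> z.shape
(11, 11, 11, 11)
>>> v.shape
(3, 37)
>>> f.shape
(11, 37)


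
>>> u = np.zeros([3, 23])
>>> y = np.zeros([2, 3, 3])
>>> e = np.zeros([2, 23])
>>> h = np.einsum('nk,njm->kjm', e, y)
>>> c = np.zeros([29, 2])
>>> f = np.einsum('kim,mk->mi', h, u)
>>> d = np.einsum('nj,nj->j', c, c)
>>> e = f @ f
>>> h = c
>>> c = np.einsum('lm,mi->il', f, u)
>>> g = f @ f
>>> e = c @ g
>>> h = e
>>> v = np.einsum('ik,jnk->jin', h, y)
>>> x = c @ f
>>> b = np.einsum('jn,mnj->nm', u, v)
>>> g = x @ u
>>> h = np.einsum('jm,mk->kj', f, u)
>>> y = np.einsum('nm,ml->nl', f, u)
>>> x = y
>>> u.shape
(3, 23)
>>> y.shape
(3, 23)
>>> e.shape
(23, 3)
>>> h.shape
(23, 3)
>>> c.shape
(23, 3)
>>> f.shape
(3, 3)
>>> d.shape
(2,)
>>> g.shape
(23, 23)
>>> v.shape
(2, 23, 3)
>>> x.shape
(3, 23)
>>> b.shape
(23, 2)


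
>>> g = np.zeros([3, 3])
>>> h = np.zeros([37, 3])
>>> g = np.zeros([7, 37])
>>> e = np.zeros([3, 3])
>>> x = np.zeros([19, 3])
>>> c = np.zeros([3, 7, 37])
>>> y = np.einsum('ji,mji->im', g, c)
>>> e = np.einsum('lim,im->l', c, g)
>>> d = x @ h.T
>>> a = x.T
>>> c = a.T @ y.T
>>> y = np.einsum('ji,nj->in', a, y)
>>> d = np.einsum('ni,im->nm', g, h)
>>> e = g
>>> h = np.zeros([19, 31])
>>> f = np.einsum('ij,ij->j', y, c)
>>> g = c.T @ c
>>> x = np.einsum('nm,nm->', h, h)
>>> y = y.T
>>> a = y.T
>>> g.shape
(37, 37)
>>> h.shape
(19, 31)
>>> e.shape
(7, 37)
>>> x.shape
()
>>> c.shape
(19, 37)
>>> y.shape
(37, 19)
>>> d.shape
(7, 3)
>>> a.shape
(19, 37)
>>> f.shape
(37,)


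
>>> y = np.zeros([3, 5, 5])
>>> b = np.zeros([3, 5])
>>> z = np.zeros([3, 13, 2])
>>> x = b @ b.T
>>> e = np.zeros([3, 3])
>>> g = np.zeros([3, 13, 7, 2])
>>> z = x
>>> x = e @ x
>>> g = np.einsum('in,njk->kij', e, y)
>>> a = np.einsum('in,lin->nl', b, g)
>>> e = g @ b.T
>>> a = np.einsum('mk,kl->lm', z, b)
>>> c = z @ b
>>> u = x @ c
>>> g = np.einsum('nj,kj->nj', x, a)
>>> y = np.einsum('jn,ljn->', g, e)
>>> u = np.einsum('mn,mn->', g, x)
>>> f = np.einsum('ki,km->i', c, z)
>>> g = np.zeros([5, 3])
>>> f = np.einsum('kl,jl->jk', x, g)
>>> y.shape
()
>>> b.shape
(3, 5)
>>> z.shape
(3, 3)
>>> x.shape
(3, 3)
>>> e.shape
(5, 3, 3)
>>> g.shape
(5, 3)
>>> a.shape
(5, 3)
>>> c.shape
(3, 5)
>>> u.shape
()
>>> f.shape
(5, 3)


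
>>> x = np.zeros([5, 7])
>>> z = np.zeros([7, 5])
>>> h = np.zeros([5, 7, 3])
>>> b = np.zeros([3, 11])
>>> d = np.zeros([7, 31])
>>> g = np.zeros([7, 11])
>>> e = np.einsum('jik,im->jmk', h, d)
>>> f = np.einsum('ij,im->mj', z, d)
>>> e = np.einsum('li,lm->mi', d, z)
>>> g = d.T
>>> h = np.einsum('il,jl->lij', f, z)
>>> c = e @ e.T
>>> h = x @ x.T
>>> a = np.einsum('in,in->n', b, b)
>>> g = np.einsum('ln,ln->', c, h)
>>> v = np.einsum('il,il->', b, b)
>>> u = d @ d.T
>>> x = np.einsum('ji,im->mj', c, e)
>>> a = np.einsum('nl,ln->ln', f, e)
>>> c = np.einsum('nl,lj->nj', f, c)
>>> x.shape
(31, 5)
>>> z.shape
(7, 5)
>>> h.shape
(5, 5)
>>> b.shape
(3, 11)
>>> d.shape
(7, 31)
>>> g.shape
()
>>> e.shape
(5, 31)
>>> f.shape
(31, 5)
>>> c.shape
(31, 5)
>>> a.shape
(5, 31)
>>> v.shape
()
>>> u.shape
(7, 7)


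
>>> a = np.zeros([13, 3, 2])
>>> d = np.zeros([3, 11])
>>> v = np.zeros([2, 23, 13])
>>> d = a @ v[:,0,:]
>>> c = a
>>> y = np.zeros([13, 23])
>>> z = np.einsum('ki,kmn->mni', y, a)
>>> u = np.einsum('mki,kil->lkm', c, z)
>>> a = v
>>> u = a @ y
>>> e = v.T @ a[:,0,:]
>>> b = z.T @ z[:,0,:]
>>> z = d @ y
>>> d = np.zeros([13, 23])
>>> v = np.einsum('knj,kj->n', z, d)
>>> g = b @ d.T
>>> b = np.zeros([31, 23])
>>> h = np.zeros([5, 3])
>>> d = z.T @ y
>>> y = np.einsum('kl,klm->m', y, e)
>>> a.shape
(2, 23, 13)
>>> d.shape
(23, 3, 23)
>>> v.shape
(3,)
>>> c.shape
(13, 3, 2)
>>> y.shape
(13,)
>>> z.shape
(13, 3, 23)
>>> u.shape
(2, 23, 23)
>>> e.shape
(13, 23, 13)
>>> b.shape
(31, 23)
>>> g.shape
(23, 2, 13)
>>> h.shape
(5, 3)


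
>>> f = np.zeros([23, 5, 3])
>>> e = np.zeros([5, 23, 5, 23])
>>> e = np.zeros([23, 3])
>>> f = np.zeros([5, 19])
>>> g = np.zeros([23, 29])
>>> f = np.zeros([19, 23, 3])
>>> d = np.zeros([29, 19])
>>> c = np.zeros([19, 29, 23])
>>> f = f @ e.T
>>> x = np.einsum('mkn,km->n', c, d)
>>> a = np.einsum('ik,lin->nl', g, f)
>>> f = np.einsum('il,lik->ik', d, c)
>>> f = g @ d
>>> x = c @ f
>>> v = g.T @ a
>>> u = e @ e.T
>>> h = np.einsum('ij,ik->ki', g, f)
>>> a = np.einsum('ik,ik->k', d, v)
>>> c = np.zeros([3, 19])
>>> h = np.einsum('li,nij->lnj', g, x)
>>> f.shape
(23, 19)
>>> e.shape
(23, 3)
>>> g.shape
(23, 29)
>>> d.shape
(29, 19)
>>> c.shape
(3, 19)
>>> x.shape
(19, 29, 19)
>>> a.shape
(19,)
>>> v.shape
(29, 19)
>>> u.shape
(23, 23)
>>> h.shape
(23, 19, 19)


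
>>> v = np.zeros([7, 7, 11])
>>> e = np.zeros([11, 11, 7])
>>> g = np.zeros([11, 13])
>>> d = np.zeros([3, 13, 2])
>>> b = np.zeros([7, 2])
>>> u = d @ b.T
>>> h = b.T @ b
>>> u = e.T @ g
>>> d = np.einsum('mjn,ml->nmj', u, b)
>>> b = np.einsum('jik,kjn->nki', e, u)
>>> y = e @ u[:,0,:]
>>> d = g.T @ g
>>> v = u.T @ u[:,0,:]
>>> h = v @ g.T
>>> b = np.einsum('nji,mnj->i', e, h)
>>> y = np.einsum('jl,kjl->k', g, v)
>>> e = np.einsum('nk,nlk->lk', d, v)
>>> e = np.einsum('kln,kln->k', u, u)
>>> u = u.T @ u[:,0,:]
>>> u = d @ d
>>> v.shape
(13, 11, 13)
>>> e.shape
(7,)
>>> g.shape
(11, 13)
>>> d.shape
(13, 13)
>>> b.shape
(7,)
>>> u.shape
(13, 13)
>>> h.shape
(13, 11, 11)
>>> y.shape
(13,)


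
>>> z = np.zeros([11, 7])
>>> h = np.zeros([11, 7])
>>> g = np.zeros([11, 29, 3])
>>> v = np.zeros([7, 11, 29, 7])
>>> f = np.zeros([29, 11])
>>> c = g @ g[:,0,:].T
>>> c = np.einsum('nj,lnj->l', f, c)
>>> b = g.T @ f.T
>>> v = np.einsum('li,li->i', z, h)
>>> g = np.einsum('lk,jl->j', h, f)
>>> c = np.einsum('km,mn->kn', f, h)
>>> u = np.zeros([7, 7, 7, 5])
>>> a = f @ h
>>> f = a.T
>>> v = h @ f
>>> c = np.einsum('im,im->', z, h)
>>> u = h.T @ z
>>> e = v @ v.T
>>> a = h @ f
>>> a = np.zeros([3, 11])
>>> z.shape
(11, 7)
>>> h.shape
(11, 7)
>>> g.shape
(29,)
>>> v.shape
(11, 29)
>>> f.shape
(7, 29)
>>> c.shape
()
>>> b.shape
(3, 29, 29)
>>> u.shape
(7, 7)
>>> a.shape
(3, 11)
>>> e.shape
(11, 11)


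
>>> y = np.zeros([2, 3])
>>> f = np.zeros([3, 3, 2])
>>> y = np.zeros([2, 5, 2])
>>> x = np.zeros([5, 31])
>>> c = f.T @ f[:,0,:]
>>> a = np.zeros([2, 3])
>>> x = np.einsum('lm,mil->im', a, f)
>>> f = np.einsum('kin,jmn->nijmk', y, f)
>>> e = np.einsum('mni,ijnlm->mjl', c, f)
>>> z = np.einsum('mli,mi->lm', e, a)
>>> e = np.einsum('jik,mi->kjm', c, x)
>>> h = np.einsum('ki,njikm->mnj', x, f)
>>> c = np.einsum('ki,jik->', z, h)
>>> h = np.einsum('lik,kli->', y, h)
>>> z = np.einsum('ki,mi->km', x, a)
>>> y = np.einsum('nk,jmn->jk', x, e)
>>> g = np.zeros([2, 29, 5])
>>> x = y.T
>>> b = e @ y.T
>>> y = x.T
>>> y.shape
(2, 3)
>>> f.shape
(2, 5, 3, 3, 2)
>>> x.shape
(3, 2)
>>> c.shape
()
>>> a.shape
(2, 3)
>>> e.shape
(2, 2, 3)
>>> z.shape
(3, 2)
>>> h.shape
()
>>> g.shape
(2, 29, 5)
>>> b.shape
(2, 2, 2)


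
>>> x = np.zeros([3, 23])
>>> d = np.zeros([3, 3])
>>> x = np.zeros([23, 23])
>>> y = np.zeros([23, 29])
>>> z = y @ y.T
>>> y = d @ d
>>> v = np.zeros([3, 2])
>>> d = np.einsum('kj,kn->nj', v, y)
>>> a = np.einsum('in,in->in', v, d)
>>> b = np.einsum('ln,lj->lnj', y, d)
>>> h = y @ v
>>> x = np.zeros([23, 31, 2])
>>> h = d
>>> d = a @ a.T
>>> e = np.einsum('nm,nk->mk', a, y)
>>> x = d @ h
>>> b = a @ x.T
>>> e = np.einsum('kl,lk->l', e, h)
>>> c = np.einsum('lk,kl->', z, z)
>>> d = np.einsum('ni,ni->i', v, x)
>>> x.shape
(3, 2)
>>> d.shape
(2,)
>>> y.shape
(3, 3)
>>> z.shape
(23, 23)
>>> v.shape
(3, 2)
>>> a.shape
(3, 2)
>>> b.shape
(3, 3)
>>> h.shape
(3, 2)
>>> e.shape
(3,)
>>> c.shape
()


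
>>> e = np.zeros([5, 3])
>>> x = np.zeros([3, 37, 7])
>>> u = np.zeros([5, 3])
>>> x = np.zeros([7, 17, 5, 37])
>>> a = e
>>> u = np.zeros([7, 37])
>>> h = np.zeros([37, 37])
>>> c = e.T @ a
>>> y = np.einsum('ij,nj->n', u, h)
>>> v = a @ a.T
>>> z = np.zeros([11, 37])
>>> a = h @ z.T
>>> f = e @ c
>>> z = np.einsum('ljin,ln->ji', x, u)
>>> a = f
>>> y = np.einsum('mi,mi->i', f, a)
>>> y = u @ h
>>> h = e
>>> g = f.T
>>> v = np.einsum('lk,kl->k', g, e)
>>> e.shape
(5, 3)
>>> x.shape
(7, 17, 5, 37)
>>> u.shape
(7, 37)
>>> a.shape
(5, 3)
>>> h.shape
(5, 3)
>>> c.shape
(3, 3)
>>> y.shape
(7, 37)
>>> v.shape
(5,)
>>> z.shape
(17, 5)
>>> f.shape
(5, 3)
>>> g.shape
(3, 5)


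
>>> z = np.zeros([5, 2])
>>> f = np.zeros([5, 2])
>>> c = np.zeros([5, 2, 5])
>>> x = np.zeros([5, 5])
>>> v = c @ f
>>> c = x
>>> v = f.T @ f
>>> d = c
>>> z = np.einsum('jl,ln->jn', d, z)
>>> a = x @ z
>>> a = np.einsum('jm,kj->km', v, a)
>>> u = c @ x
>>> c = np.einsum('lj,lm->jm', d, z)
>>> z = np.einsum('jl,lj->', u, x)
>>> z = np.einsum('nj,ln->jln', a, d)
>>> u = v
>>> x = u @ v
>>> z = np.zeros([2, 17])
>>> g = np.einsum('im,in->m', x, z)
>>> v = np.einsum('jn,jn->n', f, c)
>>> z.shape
(2, 17)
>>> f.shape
(5, 2)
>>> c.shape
(5, 2)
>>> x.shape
(2, 2)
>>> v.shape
(2,)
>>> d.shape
(5, 5)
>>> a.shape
(5, 2)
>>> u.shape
(2, 2)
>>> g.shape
(2,)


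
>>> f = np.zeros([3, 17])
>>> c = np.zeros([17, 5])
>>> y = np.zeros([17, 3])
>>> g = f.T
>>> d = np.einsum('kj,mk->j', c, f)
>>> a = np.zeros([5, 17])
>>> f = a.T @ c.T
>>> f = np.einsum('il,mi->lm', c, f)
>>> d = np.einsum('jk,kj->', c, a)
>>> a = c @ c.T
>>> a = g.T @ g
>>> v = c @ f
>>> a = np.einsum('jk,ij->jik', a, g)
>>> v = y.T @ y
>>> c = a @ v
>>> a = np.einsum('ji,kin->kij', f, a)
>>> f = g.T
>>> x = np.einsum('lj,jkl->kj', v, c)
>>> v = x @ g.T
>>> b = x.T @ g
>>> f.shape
(3, 17)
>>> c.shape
(3, 17, 3)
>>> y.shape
(17, 3)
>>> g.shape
(17, 3)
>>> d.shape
()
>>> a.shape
(3, 17, 5)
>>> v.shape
(17, 17)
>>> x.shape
(17, 3)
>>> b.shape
(3, 3)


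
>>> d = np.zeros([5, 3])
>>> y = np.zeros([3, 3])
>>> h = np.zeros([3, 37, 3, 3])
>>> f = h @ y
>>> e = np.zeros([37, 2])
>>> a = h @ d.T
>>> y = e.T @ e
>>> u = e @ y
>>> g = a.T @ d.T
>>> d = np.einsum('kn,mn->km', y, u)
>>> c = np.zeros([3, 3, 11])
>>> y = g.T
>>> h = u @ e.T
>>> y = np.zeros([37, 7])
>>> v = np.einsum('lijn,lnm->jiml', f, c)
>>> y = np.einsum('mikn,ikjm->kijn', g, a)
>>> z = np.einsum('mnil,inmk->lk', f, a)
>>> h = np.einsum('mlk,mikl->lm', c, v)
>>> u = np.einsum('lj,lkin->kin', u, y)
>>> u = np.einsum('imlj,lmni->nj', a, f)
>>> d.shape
(2, 37)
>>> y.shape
(37, 3, 3, 5)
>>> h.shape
(3, 3)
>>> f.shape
(3, 37, 3, 3)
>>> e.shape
(37, 2)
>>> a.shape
(3, 37, 3, 5)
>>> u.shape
(3, 5)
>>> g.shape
(5, 3, 37, 5)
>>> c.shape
(3, 3, 11)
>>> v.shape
(3, 37, 11, 3)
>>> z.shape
(3, 5)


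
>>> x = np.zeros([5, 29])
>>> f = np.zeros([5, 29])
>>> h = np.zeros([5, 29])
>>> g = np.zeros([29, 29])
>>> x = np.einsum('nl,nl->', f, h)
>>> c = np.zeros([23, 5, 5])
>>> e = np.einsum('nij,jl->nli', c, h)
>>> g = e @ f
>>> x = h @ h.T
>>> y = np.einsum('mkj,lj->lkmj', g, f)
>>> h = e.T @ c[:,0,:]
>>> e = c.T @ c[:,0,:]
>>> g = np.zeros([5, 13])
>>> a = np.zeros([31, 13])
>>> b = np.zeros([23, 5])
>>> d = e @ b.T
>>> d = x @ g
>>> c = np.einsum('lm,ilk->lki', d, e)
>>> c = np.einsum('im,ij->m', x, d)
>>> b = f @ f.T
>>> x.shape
(5, 5)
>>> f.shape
(5, 29)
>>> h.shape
(5, 29, 5)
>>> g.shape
(5, 13)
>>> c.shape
(5,)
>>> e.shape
(5, 5, 5)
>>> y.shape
(5, 29, 23, 29)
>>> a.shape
(31, 13)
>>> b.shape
(5, 5)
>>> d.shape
(5, 13)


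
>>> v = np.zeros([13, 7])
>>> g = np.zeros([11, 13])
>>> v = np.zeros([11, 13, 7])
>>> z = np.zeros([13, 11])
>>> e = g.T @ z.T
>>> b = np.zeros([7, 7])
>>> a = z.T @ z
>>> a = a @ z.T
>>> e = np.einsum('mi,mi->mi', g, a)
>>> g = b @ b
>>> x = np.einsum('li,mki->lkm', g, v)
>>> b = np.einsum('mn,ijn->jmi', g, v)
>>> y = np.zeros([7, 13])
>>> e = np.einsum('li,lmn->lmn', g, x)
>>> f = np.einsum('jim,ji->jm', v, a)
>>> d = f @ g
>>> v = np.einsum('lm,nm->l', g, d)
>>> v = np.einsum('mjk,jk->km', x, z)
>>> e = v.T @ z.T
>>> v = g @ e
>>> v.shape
(7, 13)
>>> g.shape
(7, 7)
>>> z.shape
(13, 11)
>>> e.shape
(7, 13)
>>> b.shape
(13, 7, 11)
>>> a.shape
(11, 13)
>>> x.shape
(7, 13, 11)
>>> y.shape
(7, 13)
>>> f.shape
(11, 7)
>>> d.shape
(11, 7)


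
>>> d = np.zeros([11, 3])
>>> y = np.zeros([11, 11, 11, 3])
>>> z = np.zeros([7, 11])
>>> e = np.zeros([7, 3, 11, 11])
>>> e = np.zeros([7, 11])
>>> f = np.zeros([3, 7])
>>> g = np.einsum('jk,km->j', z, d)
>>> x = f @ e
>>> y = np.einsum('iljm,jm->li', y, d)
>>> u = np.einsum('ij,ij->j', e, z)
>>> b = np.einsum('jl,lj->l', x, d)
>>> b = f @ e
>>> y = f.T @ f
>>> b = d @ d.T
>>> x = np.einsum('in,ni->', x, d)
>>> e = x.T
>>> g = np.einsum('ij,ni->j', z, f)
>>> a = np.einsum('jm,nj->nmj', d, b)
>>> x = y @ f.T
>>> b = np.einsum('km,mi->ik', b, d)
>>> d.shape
(11, 3)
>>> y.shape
(7, 7)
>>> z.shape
(7, 11)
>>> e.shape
()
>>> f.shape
(3, 7)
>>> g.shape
(11,)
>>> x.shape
(7, 3)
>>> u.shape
(11,)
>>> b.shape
(3, 11)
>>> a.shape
(11, 3, 11)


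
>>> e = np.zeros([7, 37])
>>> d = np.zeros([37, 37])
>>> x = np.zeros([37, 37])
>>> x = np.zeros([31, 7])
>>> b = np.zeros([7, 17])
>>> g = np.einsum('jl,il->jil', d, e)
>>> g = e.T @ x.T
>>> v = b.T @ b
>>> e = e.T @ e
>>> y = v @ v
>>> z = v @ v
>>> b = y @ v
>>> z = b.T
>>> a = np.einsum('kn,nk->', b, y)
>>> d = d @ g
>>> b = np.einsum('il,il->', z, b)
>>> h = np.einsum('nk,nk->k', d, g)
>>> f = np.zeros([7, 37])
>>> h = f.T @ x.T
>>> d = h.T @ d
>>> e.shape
(37, 37)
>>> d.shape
(31, 31)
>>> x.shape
(31, 7)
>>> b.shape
()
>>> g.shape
(37, 31)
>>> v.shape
(17, 17)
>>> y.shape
(17, 17)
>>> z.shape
(17, 17)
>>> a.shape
()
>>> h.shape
(37, 31)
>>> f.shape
(7, 37)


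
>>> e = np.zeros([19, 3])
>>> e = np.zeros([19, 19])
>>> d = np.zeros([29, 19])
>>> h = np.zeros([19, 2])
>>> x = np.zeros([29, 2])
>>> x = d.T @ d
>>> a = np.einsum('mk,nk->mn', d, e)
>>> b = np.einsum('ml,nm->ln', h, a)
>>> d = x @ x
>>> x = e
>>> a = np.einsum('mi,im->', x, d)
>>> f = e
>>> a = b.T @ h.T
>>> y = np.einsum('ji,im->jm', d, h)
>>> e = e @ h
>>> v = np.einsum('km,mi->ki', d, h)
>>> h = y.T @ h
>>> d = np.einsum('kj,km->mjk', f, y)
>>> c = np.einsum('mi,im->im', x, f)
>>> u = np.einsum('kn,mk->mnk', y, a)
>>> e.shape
(19, 2)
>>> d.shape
(2, 19, 19)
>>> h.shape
(2, 2)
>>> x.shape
(19, 19)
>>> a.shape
(29, 19)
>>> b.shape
(2, 29)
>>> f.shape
(19, 19)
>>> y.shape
(19, 2)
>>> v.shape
(19, 2)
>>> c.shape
(19, 19)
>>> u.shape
(29, 2, 19)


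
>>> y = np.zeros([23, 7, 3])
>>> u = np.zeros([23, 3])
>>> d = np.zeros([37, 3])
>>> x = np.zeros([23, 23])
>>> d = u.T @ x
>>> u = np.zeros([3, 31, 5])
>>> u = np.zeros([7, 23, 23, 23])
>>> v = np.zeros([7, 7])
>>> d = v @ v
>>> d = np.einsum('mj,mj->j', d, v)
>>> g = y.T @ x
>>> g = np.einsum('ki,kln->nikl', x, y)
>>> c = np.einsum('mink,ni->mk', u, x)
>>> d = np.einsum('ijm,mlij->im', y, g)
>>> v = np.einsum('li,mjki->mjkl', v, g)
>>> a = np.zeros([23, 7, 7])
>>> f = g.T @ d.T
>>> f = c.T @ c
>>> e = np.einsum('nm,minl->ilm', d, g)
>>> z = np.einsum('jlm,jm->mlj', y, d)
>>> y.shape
(23, 7, 3)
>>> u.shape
(7, 23, 23, 23)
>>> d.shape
(23, 3)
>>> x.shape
(23, 23)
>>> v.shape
(3, 23, 23, 7)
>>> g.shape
(3, 23, 23, 7)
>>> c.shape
(7, 23)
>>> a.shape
(23, 7, 7)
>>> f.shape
(23, 23)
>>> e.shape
(23, 7, 3)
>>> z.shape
(3, 7, 23)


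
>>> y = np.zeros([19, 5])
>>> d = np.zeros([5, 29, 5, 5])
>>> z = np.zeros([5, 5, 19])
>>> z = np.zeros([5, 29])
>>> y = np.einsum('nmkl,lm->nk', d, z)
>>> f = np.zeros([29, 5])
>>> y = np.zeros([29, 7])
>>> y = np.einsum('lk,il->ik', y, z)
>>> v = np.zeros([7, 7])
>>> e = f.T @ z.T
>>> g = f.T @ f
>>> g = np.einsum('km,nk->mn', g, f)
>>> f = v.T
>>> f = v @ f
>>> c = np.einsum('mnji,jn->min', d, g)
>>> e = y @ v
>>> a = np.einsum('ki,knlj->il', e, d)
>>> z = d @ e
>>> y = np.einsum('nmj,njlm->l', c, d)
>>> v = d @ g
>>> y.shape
(5,)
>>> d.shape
(5, 29, 5, 5)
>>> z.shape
(5, 29, 5, 7)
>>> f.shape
(7, 7)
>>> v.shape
(5, 29, 5, 29)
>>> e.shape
(5, 7)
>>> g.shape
(5, 29)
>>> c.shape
(5, 5, 29)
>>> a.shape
(7, 5)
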